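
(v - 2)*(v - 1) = v^2 - 3*v + 2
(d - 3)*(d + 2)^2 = d^3 + d^2 - 8*d - 12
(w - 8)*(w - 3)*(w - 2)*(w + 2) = w^4 - 11*w^3 + 20*w^2 + 44*w - 96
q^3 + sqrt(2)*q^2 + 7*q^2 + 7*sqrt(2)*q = q*(q + 7)*(q + sqrt(2))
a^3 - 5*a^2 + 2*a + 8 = (a - 4)*(a - 2)*(a + 1)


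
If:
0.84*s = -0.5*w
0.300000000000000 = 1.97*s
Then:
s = 0.15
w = -0.26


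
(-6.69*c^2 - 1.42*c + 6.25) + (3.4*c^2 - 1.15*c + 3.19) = -3.29*c^2 - 2.57*c + 9.44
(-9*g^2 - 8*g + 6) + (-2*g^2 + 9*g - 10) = -11*g^2 + g - 4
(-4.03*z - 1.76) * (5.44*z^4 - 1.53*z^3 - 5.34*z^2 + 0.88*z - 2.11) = -21.9232*z^5 - 3.4085*z^4 + 24.213*z^3 + 5.852*z^2 + 6.9545*z + 3.7136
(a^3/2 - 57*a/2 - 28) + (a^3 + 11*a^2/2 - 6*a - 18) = 3*a^3/2 + 11*a^2/2 - 69*a/2 - 46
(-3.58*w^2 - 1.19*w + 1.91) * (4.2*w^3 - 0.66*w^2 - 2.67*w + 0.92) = -15.036*w^5 - 2.6352*w^4 + 18.366*w^3 - 1.3769*w^2 - 6.1945*w + 1.7572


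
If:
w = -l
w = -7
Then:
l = 7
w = -7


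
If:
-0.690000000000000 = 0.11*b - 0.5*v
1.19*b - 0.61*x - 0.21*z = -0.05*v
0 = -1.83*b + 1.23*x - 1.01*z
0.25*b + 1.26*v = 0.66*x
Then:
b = 2.49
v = 1.93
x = 4.62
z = 1.12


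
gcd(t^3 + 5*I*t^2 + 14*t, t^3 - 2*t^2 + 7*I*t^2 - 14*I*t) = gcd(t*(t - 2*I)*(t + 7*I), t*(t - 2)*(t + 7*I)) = t^2 + 7*I*t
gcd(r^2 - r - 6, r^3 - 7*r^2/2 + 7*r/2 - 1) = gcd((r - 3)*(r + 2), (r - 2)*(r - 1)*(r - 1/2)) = 1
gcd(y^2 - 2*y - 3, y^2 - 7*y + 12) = y - 3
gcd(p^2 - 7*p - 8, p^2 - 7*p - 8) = p^2 - 7*p - 8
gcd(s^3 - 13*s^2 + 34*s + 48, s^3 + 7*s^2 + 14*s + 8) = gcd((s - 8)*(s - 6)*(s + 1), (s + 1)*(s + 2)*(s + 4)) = s + 1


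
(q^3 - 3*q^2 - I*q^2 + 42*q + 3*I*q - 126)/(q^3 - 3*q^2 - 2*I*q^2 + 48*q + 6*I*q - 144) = (q - 7*I)/(q - 8*I)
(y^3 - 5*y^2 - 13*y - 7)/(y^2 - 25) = (y^3 - 5*y^2 - 13*y - 7)/(y^2 - 25)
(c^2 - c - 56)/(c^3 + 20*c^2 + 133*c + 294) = (c - 8)/(c^2 + 13*c + 42)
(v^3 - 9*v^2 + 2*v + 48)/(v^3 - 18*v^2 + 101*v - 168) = (v + 2)/(v - 7)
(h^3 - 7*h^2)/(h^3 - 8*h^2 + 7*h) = h/(h - 1)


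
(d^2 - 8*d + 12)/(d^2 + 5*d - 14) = (d - 6)/(d + 7)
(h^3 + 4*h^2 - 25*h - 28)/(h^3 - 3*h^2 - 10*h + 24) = (h^2 + 8*h + 7)/(h^2 + h - 6)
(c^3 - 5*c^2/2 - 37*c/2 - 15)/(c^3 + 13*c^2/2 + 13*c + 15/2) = (c - 6)/(c + 3)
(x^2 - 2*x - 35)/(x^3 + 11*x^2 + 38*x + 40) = (x - 7)/(x^2 + 6*x + 8)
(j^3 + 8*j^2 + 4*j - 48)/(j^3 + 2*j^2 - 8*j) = (j + 6)/j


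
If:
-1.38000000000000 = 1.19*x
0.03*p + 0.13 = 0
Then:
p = -4.33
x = -1.16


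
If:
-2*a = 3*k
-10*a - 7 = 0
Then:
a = -7/10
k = 7/15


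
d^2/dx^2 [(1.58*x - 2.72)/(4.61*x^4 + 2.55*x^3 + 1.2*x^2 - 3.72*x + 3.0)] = (402.939816*x^7 - 858.9352*x^6 - 845.16174*x^5 - 291.505104*x^4 - 349.089744*x^3 + 437.67792*x^2 + 163.57248*x - 20.431296)/(97.972181*x^12 + 162.578565*x^11 + 166.437135*x^10 - 135.952461*x^9 - 27.78966*x^8 + 26.57286*x^7 + 282.912372*x^6 - 163.81224*x^5 + 16.50024*x^4 - 62.980848*x^3 + 156.9456*x^2 - 100.44*x + 27.0)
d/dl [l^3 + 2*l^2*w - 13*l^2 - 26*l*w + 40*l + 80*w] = 3*l^2 + 4*l*w - 26*l - 26*w + 40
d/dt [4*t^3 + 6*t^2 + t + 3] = 12*t^2 + 12*t + 1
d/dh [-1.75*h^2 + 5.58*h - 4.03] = 5.58 - 3.5*h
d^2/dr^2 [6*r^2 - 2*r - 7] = 12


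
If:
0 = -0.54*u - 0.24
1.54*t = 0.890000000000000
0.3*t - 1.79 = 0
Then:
No Solution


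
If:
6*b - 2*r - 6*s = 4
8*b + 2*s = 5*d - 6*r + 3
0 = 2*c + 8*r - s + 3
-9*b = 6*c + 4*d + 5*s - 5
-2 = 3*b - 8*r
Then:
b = 142/83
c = -779/166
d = 291/83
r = 74/83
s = 62/83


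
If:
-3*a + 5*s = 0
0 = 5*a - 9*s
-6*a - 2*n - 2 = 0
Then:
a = 0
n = -1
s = 0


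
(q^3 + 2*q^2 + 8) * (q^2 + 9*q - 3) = q^5 + 11*q^4 + 15*q^3 + 2*q^2 + 72*q - 24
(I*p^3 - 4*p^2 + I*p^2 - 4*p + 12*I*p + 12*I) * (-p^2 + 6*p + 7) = -I*p^5 + 4*p^4 + 5*I*p^4 - 20*p^3 + I*p^3 - 52*p^2 + 67*I*p^2 - 28*p + 156*I*p + 84*I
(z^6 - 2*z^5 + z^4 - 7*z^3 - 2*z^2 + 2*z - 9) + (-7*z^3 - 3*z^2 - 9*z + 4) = z^6 - 2*z^5 + z^4 - 14*z^3 - 5*z^2 - 7*z - 5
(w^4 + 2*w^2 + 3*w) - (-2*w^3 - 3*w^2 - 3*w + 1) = w^4 + 2*w^3 + 5*w^2 + 6*w - 1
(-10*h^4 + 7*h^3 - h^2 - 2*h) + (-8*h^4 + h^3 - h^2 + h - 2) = -18*h^4 + 8*h^3 - 2*h^2 - h - 2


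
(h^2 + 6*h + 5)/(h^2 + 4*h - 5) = (h + 1)/(h - 1)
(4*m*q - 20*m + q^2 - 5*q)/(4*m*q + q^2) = (q - 5)/q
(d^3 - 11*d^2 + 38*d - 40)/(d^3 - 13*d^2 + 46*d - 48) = (d^2 - 9*d + 20)/(d^2 - 11*d + 24)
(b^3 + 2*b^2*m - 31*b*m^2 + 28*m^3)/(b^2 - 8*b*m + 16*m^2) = (b^2 + 6*b*m - 7*m^2)/(b - 4*m)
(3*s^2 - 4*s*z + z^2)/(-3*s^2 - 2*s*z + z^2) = (-s + z)/(s + z)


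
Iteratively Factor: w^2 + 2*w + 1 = (w + 1)*(w + 1)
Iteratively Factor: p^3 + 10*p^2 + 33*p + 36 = (p + 3)*(p^2 + 7*p + 12) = (p + 3)^2*(p + 4)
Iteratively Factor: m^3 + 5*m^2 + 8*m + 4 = (m + 1)*(m^2 + 4*m + 4) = (m + 1)*(m + 2)*(m + 2)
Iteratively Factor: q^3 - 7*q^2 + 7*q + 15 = (q - 3)*(q^2 - 4*q - 5) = (q - 5)*(q - 3)*(q + 1)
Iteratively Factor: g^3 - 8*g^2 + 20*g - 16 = (g - 2)*(g^2 - 6*g + 8) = (g - 2)^2*(g - 4)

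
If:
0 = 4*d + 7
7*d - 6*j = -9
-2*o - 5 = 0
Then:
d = -7/4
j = -13/24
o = -5/2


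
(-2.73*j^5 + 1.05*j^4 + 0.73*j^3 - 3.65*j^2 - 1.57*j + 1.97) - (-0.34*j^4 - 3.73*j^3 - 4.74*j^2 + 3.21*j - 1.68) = -2.73*j^5 + 1.39*j^4 + 4.46*j^3 + 1.09*j^2 - 4.78*j + 3.65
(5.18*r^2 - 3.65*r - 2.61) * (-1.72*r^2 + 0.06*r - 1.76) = -8.9096*r^4 + 6.5888*r^3 - 4.8466*r^2 + 6.2674*r + 4.5936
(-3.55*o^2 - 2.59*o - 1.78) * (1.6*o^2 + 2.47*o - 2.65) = -5.68*o^4 - 12.9125*o^3 + 0.162199999999998*o^2 + 2.4669*o + 4.717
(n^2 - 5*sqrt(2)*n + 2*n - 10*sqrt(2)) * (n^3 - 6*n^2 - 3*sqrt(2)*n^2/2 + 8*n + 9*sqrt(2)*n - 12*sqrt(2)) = n^5 - 13*sqrt(2)*n^4/2 - 4*n^4 + 11*n^3 + 26*sqrt(2)*n^3 - 44*n^2 + 26*sqrt(2)*n^2 - 104*sqrt(2)*n - 60*n + 240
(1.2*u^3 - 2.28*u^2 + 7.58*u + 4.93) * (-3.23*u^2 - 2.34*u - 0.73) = -3.876*u^5 + 4.5564*u^4 - 20.0242*u^3 - 31.9967*u^2 - 17.0696*u - 3.5989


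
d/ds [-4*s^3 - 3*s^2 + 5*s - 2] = -12*s^2 - 6*s + 5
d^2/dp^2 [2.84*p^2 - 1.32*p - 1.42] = 5.68000000000000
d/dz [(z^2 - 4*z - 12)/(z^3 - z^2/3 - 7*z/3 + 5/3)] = 3*(-3*z^3 + 21*z^2 + 118*z + 104)/(9*z^5 + 3*z^4 - 38*z^3 + 6*z^2 + 45*z - 25)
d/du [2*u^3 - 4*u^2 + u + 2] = 6*u^2 - 8*u + 1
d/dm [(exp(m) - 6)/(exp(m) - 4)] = 2*exp(m)/(exp(m) - 4)^2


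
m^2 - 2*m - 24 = (m - 6)*(m + 4)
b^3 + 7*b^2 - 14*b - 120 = (b - 4)*(b + 5)*(b + 6)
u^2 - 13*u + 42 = (u - 7)*(u - 6)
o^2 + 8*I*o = o*(o + 8*I)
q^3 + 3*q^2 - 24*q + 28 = (q - 2)^2*(q + 7)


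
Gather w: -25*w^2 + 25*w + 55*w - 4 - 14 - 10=-25*w^2 + 80*w - 28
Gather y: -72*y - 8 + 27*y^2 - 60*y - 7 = 27*y^2 - 132*y - 15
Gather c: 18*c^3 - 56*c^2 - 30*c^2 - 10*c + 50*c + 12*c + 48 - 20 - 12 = 18*c^3 - 86*c^2 + 52*c + 16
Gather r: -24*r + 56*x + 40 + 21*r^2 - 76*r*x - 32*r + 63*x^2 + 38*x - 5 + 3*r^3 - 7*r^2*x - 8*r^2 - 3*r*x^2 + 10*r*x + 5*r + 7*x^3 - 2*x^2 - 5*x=3*r^3 + r^2*(13 - 7*x) + r*(-3*x^2 - 66*x - 51) + 7*x^3 + 61*x^2 + 89*x + 35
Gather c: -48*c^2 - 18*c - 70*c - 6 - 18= -48*c^2 - 88*c - 24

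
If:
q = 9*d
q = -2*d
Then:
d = 0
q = 0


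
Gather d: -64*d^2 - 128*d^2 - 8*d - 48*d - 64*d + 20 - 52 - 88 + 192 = -192*d^2 - 120*d + 72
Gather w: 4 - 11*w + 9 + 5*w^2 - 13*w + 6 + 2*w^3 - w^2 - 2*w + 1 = 2*w^3 + 4*w^2 - 26*w + 20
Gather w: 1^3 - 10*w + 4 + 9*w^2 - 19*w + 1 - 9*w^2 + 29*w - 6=0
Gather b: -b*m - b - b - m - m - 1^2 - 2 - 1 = b*(-m - 2) - 2*m - 4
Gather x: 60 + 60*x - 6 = 60*x + 54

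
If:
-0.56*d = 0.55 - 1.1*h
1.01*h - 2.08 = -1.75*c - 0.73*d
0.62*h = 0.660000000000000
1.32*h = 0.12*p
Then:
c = 0.11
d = 1.11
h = 1.06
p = 11.71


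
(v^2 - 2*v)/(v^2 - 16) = v*(v - 2)/(v^2 - 16)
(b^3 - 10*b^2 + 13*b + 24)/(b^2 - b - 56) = (b^2 - 2*b - 3)/(b + 7)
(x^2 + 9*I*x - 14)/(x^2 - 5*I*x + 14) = (x + 7*I)/(x - 7*I)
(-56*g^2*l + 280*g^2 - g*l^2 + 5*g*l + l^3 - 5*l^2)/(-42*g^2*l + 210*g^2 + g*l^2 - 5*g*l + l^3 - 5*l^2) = (8*g - l)/(6*g - l)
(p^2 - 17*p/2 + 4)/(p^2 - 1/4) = 2*(p - 8)/(2*p + 1)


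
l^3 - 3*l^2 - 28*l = l*(l - 7)*(l + 4)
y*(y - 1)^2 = y^3 - 2*y^2 + y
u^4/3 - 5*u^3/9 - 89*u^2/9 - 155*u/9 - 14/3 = (u/3 + 1)*(u - 7)*(u + 1/3)*(u + 2)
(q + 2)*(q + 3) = q^2 + 5*q + 6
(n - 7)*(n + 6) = n^2 - n - 42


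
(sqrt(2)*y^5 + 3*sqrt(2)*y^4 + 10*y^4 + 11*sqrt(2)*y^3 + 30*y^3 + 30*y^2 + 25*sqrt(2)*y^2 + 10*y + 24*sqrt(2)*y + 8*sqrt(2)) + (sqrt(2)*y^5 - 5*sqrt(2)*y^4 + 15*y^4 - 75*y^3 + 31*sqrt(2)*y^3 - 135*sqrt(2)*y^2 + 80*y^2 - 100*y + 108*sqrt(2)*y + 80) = 2*sqrt(2)*y^5 - 2*sqrt(2)*y^4 + 25*y^4 - 45*y^3 + 42*sqrt(2)*y^3 - 110*sqrt(2)*y^2 + 110*y^2 - 90*y + 132*sqrt(2)*y + 8*sqrt(2) + 80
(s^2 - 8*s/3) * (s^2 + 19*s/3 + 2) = s^4 + 11*s^3/3 - 134*s^2/9 - 16*s/3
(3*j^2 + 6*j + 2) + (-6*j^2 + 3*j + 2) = -3*j^2 + 9*j + 4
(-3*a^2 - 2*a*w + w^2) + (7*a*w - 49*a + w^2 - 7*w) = -3*a^2 + 5*a*w - 49*a + 2*w^2 - 7*w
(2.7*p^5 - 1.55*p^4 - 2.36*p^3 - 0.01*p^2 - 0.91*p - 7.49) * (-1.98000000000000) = -5.346*p^5 + 3.069*p^4 + 4.6728*p^3 + 0.0198*p^2 + 1.8018*p + 14.8302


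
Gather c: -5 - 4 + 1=-8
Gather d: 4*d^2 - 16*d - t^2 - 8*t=4*d^2 - 16*d - t^2 - 8*t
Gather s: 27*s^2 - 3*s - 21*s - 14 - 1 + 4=27*s^2 - 24*s - 11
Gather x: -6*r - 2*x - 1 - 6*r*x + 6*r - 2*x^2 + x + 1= -2*x^2 + x*(-6*r - 1)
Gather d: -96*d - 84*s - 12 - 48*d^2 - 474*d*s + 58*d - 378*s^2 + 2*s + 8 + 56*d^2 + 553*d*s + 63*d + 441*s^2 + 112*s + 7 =8*d^2 + d*(79*s + 25) + 63*s^2 + 30*s + 3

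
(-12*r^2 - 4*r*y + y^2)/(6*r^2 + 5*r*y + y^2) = (-6*r + y)/(3*r + y)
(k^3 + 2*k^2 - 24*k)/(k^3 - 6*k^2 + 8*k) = (k + 6)/(k - 2)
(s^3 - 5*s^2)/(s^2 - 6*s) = s*(s - 5)/(s - 6)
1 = 1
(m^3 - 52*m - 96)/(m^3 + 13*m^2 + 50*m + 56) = (m^2 - 2*m - 48)/(m^2 + 11*m + 28)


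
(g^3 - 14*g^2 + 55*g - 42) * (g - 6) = g^4 - 20*g^3 + 139*g^2 - 372*g + 252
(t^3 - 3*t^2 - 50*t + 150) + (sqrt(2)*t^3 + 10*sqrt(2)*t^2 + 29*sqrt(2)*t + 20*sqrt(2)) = t^3 + sqrt(2)*t^3 - 3*t^2 + 10*sqrt(2)*t^2 - 50*t + 29*sqrt(2)*t + 20*sqrt(2) + 150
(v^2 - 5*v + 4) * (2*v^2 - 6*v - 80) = 2*v^4 - 16*v^3 - 42*v^2 + 376*v - 320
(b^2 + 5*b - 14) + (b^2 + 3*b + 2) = 2*b^2 + 8*b - 12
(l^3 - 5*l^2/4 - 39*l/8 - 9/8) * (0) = 0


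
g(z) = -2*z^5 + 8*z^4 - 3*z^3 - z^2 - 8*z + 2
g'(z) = -10*z^4 + 32*z^3 - 9*z^2 - 2*z - 8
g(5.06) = -1842.50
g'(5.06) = -2658.26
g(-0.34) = 4.84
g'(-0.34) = -9.75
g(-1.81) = 155.71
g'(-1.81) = -330.94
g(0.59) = -2.86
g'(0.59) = -6.95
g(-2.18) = 324.92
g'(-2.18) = -603.79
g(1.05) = -3.80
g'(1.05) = 4.87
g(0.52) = -2.34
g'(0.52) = -7.71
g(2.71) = 52.42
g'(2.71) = 18.01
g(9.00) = -67948.00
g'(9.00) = -43037.00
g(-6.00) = 26582.00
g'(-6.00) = -20192.00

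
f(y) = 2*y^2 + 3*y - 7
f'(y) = 4*y + 3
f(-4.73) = 23.56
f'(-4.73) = -15.92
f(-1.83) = -5.79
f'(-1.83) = -4.32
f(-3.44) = 6.35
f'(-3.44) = -10.76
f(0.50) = -5.00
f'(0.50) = 5.00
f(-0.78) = -8.12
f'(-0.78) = -0.12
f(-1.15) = -7.80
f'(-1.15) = -1.60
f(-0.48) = -7.98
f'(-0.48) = 1.08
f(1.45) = 1.56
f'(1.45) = 8.80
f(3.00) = 20.00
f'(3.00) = 15.00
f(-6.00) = 47.00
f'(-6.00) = -21.00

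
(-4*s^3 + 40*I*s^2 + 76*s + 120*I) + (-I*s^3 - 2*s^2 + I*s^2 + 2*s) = -4*s^3 - I*s^3 - 2*s^2 + 41*I*s^2 + 78*s + 120*I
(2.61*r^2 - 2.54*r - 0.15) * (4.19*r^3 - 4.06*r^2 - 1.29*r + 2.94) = 10.9359*r^5 - 21.2392*r^4 + 6.317*r^3 + 11.559*r^2 - 7.2741*r - 0.441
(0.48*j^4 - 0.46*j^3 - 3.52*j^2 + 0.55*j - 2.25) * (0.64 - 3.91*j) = -1.8768*j^5 + 2.1058*j^4 + 13.4688*j^3 - 4.4033*j^2 + 9.1495*j - 1.44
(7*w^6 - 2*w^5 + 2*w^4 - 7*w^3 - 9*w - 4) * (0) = 0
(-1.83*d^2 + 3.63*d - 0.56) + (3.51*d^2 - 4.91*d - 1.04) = 1.68*d^2 - 1.28*d - 1.6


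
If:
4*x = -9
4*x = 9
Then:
No Solution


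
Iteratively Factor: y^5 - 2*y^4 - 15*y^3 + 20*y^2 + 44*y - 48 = (y + 3)*(y^4 - 5*y^3 + 20*y - 16) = (y + 2)*(y + 3)*(y^3 - 7*y^2 + 14*y - 8) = (y - 2)*(y + 2)*(y + 3)*(y^2 - 5*y + 4) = (y - 4)*(y - 2)*(y + 2)*(y + 3)*(y - 1)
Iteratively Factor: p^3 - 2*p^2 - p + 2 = (p + 1)*(p^2 - 3*p + 2) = (p - 2)*(p + 1)*(p - 1)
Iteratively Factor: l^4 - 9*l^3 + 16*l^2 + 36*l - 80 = (l + 2)*(l^3 - 11*l^2 + 38*l - 40) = (l - 5)*(l + 2)*(l^2 - 6*l + 8) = (l - 5)*(l - 2)*(l + 2)*(l - 4)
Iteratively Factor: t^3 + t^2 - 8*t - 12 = (t + 2)*(t^2 - t - 6) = (t - 3)*(t + 2)*(t + 2)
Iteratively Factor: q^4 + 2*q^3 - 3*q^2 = (q + 3)*(q^3 - q^2) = q*(q + 3)*(q^2 - q) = q*(q - 1)*(q + 3)*(q)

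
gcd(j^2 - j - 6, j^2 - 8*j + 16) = 1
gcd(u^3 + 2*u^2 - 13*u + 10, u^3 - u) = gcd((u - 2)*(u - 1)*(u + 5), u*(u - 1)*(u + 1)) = u - 1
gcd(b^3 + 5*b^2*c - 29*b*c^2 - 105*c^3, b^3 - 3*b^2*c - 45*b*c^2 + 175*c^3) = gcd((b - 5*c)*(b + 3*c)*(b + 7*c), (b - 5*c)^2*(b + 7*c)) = b^2 + 2*b*c - 35*c^2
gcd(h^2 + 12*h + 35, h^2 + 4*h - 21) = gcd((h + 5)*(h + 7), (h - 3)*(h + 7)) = h + 7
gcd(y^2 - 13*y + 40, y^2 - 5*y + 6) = 1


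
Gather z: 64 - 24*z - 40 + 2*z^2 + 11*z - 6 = 2*z^2 - 13*z + 18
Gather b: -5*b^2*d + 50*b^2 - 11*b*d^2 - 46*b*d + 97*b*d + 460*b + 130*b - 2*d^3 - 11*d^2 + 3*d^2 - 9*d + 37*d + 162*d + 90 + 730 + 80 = b^2*(50 - 5*d) + b*(-11*d^2 + 51*d + 590) - 2*d^3 - 8*d^2 + 190*d + 900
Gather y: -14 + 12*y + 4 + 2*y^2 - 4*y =2*y^2 + 8*y - 10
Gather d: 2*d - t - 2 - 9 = 2*d - t - 11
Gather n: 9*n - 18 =9*n - 18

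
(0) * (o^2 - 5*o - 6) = 0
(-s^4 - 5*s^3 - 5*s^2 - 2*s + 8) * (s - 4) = -s^5 - s^4 + 15*s^3 + 18*s^2 + 16*s - 32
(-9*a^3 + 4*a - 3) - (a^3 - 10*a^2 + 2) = -10*a^3 + 10*a^2 + 4*a - 5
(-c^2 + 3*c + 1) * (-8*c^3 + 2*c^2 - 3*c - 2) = 8*c^5 - 26*c^4 + c^3 - 5*c^2 - 9*c - 2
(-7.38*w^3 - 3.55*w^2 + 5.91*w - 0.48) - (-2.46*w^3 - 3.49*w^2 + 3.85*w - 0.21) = -4.92*w^3 - 0.0599999999999996*w^2 + 2.06*w - 0.27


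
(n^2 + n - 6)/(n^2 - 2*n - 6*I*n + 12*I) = (n + 3)/(n - 6*I)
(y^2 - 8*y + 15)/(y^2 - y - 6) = (y - 5)/(y + 2)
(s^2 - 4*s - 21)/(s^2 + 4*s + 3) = (s - 7)/(s + 1)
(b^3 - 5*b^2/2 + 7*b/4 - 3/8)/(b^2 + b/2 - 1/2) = (b^2 - 2*b + 3/4)/(b + 1)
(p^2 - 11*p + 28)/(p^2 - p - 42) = (p - 4)/(p + 6)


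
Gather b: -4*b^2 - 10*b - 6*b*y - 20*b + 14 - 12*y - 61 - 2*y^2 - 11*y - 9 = -4*b^2 + b*(-6*y - 30) - 2*y^2 - 23*y - 56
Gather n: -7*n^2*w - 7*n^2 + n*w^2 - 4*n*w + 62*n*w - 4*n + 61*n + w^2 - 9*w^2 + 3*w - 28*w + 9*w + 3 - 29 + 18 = n^2*(-7*w - 7) + n*(w^2 + 58*w + 57) - 8*w^2 - 16*w - 8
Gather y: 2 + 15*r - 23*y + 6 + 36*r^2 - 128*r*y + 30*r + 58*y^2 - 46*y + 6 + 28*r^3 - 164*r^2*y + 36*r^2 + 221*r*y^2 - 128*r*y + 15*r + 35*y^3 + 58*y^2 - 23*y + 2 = 28*r^3 + 72*r^2 + 60*r + 35*y^3 + y^2*(221*r + 116) + y*(-164*r^2 - 256*r - 92) + 16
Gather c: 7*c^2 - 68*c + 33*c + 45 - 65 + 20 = 7*c^2 - 35*c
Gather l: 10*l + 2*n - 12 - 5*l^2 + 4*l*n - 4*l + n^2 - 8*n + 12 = -5*l^2 + l*(4*n + 6) + n^2 - 6*n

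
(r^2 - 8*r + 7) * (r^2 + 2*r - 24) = r^4 - 6*r^3 - 33*r^2 + 206*r - 168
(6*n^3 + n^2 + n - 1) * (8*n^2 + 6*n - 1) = 48*n^5 + 44*n^4 + 8*n^3 - 3*n^2 - 7*n + 1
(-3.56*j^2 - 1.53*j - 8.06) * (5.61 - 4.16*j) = 14.8096*j^3 - 13.6068*j^2 + 24.9463*j - 45.2166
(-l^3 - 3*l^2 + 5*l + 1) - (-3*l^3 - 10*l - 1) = 2*l^3 - 3*l^2 + 15*l + 2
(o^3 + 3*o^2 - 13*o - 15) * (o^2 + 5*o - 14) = o^5 + 8*o^4 - 12*o^3 - 122*o^2 + 107*o + 210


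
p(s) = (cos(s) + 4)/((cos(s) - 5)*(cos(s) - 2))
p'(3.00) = -0.02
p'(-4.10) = -0.17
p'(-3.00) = 0.02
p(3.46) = 0.17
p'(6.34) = -0.10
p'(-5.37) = -0.70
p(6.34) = 1.25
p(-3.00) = 0.17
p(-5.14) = 0.61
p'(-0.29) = 0.47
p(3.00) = 0.17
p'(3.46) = 0.05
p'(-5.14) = -0.59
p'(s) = -sin(s)/((cos(s) - 5)*(cos(s) - 2)) + (cos(s) + 4)*sin(s)/((cos(s) - 5)*(cos(s) - 2)^2) + (cos(s) + 4)*sin(s)/((cos(s) - 5)^2*(cos(s) - 2))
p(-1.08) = 0.65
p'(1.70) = -0.32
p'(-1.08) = 0.63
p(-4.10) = 0.24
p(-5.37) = 0.76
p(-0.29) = 1.18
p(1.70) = 0.35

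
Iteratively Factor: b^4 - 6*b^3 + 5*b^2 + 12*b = (b + 1)*(b^3 - 7*b^2 + 12*b) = (b - 4)*(b + 1)*(b^2 - 3*b) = (b - 4)*(b - 3)*(b + 1)*(b)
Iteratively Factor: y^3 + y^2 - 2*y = (y + 2)*(y^2 - y) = (y - 1)*(y + 2)*(y)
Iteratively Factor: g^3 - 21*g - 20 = (g + 1)*(g^2 - g - 20) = (g - 5)*(g + 1)*(g + 4)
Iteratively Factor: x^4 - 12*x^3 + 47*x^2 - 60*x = (x - 4)*(x^3 - 8*x^2 + 15*x) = x*(x - 4)*(x^2 - 8*x + 15) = x*(x - 4)*(x - 3)*(x - 5)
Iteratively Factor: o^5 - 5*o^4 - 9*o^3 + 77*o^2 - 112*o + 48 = (o - 1)*(o^4 - 4*o^3 - 13*o^2 + 64*o - 48) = (o - 1)*(o + 4)*(o^3 - 8*o^2 + 19*o - 12) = (o - 4)*(o - 1)*(o + 4)*(o^2 - 4*o + 3) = (o - 4)*(o - 1)^2*(o + 4)*(o - 3)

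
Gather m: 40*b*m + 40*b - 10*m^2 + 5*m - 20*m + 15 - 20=40*b - 10*m^2 + m*(40*b - 15) - 5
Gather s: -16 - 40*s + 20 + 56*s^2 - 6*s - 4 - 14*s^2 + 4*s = 42*s^2 - 42*s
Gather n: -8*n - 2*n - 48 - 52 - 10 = -10*n - 110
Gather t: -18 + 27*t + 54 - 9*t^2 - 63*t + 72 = -9*t^2 - 36*t + 108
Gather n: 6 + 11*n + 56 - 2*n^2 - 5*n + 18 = -2*n^2 + 6*n + 80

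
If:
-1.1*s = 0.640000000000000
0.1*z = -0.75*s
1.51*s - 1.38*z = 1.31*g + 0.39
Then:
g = -5.57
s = -0.58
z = 4.36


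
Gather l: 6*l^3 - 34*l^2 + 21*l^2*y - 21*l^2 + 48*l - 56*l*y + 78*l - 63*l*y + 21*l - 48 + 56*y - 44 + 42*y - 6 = 6*l^3 + l^2*(21*y - 55) + l*(147 - 119*y) + 98*y - 98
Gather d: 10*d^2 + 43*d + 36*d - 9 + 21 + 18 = 10*d^2 + 79*d + 30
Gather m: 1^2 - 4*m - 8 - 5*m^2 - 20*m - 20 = -5*m^2 - 24*m - 27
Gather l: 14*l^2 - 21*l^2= -7*l^2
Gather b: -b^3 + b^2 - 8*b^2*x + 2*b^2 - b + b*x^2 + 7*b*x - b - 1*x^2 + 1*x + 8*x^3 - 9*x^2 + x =-b^3 + b^2*(3 - 8*x) + b*(x^2 + 7*x - 2) + 8*x^3 - 10*x^2 + 2*x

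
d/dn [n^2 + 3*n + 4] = 2*n + 3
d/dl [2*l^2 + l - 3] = 4*l + 1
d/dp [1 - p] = -1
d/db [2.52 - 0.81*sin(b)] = -0.81*cos(b)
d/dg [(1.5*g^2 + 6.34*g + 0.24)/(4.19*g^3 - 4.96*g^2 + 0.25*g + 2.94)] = (-6.285*g^4 - 53.1292*g^3 + 28.8046*g^2 + 11.2008*g + 18.5796)/(17.5561*g^6 - 41.5648*g^5 + 26.6966*g^4 + 22.1572*g^3 - 29.1023*g^2 + 1.47*g + 8.6436)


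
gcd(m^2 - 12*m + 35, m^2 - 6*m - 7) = m - 7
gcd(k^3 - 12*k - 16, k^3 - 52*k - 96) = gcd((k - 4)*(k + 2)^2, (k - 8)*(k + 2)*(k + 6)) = k + 2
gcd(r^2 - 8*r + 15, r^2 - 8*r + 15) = r^2 - 8*r + 15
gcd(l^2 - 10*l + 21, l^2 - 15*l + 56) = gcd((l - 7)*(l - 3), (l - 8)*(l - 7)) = l - 7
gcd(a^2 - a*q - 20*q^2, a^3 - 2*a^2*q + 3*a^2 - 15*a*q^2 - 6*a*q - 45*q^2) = -a + 5*q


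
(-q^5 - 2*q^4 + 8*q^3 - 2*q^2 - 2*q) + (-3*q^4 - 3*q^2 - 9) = -q^5 - 5*q^4 + 8*q^3 - 5*q^2 - 2*q - 9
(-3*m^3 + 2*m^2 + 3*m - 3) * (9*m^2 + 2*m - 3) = -27*m^5 + 12*m^4 + 40*m^3 - 27*m^2 - 15*m + 9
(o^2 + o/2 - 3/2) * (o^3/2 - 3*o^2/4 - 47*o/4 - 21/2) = o^5/2 - o^4/2 - 103*o^3/8 - 61*o^2/4 + 99*o/8 + 63/4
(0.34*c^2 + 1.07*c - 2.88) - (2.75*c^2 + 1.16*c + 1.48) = -2.41*c^2 - 0.0899999999999999*c - 4.36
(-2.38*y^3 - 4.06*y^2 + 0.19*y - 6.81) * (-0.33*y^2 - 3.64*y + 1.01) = 0.7854*y^5 + 10.003*y^4 + 12.3119*y^3 - 2.5449*y^2 + 24.9803*y - 6.8781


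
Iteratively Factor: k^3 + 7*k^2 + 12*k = (k)*(k^2 + 7*k + 12) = k*(k + 3)*(k + 4)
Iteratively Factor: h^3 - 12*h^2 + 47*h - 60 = (h - 4)*(h^2 - 8*h + 15) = (h - 4)*(h - 3)*(h - 5)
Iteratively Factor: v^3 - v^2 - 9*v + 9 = (v + 3)*(v^2 - 4*v + 3) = (v - 3)*(v + 3)*(v - 1)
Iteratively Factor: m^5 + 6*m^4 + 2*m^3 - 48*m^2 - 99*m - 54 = (m + 2)*(m^4 + 4*m^3 - 6*m^2 - 36*m - 27) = (m - 3)*(m + 2)*(m^3 + 7*m^2 + 15*m + 9) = (m - 3)*(m + 2)*(m + 3)*(m^2 + 4*m + 3) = (m - 3)*(m + 2)*(m + 3)^2*(m + 1)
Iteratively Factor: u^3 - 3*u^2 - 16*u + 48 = (u + 4)*(u^2 - 7*u + 12) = (u - 3)*(u + 4)*(u - 4)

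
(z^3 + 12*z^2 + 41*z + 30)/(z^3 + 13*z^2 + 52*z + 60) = (z + 1)/(z + 2)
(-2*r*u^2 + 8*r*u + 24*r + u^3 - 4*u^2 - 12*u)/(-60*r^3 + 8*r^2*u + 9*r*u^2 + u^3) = (u^2 - 4*u - 12)/(30*r^2 + 11*r*u + u^2)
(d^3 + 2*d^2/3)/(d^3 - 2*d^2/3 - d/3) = d*(3*d + 2)/(3*d^2 - 2*d - 1)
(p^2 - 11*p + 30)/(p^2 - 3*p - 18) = (p - 5)/(p + 3)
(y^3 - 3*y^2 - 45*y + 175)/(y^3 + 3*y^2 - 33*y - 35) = (y - 5)/(y + 1)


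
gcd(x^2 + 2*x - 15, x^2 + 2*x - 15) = x^2 + 2*x - 15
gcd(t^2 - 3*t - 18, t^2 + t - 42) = t - 6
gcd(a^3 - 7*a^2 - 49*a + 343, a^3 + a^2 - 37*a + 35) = a + 7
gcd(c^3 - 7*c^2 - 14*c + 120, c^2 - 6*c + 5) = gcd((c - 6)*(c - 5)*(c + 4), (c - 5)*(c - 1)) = c - 5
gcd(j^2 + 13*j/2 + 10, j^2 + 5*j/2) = j + 5/2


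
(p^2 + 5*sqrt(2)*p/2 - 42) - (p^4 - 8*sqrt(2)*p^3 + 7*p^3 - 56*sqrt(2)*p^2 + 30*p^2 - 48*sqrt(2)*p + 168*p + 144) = -p^4 - 7*p^3 + 8*sqrt(2)*p^3 - 29*p^2 + 56*sqrt(2)*p^2 - 168*p + 101*sqrt(2)*p/2 - 186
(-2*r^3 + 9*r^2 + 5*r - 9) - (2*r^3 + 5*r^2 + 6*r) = -4*r^3 + 4*r^2 - r - 9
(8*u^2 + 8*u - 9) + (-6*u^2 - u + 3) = 2*u^2 + 7*u - 6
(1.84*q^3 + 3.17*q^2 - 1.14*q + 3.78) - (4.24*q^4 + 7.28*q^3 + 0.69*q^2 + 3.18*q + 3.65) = -4.24*q^4 - 5.44*q^3 + 2.48*q^2 - 4.32*q + 0.13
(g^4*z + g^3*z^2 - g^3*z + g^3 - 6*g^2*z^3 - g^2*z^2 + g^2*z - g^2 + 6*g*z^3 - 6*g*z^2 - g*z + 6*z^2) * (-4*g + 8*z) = -4*g^5*z + 4*g^4*z^2 + 4*g^4*z - 4*g^4 + 32*g^3*z^3 - 4*g^3*z^2 + 4*g^3*z + 4*g^3 - 48*g^2*z^4 - 32*g^2*z^3 + 32*g^2*z^2 - 4*g^2*z + 48*g*z^4 - 48*g*z^3 - 32*g*z^2 + 48*z^3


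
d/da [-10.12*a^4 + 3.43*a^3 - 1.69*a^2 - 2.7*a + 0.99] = -40.48*a^3 + 10.29*a^2 - 3.38*a - 2.7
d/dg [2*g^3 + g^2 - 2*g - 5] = 6*g^2 + 2*g - 2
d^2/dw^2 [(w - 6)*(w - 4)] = 2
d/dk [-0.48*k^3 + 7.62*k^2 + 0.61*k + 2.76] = -1.44*k^2 + 15.24*k + 0.61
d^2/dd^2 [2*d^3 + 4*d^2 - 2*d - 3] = 12*d + 8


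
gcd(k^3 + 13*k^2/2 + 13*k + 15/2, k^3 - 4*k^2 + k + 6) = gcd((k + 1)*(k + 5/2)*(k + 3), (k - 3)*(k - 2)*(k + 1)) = k + 1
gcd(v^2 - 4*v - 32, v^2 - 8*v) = v - 8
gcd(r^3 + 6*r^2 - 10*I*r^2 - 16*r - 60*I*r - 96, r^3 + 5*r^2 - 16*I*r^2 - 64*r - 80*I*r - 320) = r - 8*I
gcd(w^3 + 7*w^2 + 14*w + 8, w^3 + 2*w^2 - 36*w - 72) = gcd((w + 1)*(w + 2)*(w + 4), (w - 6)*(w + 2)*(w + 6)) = w + 2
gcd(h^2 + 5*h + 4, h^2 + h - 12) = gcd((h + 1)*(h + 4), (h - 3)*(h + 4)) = h + 4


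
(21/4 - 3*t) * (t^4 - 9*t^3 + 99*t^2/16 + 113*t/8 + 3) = -3*t^5 + 129*t^4/4 - 1053*t^3/16 - 633*t^2/64 + 2085*t/32 + 63/4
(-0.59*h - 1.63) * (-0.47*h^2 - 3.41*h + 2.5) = 0.2773*h^3 + 2.778*h^2 + 4.0833*h - 4.075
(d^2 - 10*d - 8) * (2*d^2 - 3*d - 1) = 2*d^4 - 23*d^3 + 13*d^2 + 34*d + 8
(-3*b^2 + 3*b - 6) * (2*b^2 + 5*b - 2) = -6*b^4 - 9*b^3 + 9*b^2 - 36*b + 12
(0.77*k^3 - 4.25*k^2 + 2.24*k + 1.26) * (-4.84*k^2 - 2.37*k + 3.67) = -3.7268*k^5 + 18.7451*k^4 + 2.0568*k^3 - 27.0047*k^2 + 5.2346*k + 4.6242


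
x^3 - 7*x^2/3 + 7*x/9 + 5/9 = (x - 5/3)*(x - 1)*(x + 1/3)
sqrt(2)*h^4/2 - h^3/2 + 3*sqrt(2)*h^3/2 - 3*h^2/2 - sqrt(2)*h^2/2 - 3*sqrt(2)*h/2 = h*(h + 3)*(h - sqrt(2))*(sqrt(2)*h/2 + 1/2)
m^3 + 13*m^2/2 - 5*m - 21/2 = (m - 3/2)*(m + 1)*(m + 7)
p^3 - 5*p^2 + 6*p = p*(p - 3)*(p - 2)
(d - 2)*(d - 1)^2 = d^3 - 4*d^2 + 5*d - 2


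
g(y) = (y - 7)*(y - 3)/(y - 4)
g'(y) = (y - 7)/(y - 4) - (y - 7)*(y - 3)/(y - 4)^2 + (y - 3)/(y - 4) = (y^2 - 8*y + 19)/(y^2 - 8*y + 16)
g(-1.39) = -6.83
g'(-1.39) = 1.10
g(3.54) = 4.06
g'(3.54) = 15.18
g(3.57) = 4.55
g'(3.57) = 17.22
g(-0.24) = -5.53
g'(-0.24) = 1.17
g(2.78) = -0.76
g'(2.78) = 3.02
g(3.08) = 0.34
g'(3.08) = 4.54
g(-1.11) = -6.52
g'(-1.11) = 1.11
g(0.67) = -4.43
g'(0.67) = 1.27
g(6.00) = -1.50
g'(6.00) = 1.75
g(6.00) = -1.50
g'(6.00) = 1.75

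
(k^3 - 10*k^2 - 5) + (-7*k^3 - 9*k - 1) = -6*k^3 - 10*k^2 - 9*k - 6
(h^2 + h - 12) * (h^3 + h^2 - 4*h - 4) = h^5 + 2*h^4 - 15*h^3 - 20*h^2 + 44*h + 48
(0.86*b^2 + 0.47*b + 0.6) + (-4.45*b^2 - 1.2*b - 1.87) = -3.59*b^2 - 0.73*b - 1.27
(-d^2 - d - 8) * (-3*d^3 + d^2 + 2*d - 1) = 3*d^5 + 2*d^4 + 21*d^3 - 9*d^2 - 15*d + 8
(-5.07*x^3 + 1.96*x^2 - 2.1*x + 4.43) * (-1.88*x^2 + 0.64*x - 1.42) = 9.5316*x^5 - 6.9296*x^4 + 12.4018*x^3 - 12.4556*x^2 + 5.8172*x - 6.2906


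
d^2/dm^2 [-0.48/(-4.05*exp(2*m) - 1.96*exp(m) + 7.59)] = (-(7.776*exp(m) + 0.9408)*(4.05*exp(2*m) + 1.96*exp(m) - 7.59) + 0.48*(8.1*exp(m) + 1.96)*(16.2*exp(m) + 3.92)*exp(m))*exp(m)/(4.05*exp(2*m) + 1.96*exp(m) - 7.59)^3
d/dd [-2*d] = -2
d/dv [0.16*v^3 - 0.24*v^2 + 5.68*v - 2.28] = 0.48*v^2 - 0.48*v + 5.68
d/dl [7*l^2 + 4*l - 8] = 14*l + 4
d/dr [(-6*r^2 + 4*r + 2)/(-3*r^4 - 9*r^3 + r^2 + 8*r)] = 2*(-18*r^5 - 9*r^4 + 48*r^3 + r^2 - 2*r - 8)/(r^2*(9*r^6 + 54*r^5 + 75*r^4 - 66*r^3 - 143*r^2 + 16*r + 64))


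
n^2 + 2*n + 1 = (n + 1)^2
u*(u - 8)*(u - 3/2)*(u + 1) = u^4 - 17*u^3/2 + 5*u^2/2 + 12*u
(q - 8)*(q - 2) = q^2 - 10*q + 16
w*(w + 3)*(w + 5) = w^3 + 8*w^2 + 15*w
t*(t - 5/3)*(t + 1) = t^3 - 2*t^2/3 - 5*t/3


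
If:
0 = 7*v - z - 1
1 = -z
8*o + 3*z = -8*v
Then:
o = 3/8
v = 0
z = -1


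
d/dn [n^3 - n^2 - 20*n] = 3*n^2 - 2*n - 20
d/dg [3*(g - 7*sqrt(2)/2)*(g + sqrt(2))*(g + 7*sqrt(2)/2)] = 9*g^2 + 6*sqrt(2)*g - 147/2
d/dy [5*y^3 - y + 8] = 15*y^2 - 1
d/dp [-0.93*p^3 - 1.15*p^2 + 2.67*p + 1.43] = -2.79*p^2 - 2.3*p + 2.67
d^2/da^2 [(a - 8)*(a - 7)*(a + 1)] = 6*a - 28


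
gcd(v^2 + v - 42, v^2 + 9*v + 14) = v + 7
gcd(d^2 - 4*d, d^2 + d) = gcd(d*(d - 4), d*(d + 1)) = d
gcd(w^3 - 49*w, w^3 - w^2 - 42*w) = w^2 - 7*w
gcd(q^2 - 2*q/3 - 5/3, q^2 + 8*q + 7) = q + 1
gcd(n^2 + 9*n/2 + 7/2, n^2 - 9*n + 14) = 1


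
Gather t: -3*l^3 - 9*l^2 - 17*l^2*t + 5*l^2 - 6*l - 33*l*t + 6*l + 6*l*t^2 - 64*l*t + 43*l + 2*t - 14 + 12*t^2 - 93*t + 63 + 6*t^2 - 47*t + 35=-3*l^3 - 4*l^2 + 43*l + t^2*(6*l + 18) + t*(-17*l^2 - 97*l - 138) + 84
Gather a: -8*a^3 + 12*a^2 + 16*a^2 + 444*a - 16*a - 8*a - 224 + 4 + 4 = -8*a^3 + 28*a^2 + 420*a - 216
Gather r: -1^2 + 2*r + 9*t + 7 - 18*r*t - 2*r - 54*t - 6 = -18*r*t - 45*t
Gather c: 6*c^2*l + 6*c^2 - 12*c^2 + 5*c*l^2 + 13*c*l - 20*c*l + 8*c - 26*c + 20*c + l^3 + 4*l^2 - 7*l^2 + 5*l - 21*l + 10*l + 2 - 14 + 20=c^2*(6*l - 6) + c*(5*l^2 - 7*l + 2) + l^3 - 3*l^2 - 6*l + 8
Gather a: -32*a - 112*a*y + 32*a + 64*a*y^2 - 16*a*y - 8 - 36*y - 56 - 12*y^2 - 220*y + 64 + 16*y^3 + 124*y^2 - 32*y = a*(64*y^2 - 128*y) + 16*y^3 + 112*y^2 - 288*y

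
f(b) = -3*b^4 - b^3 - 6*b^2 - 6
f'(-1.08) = 24.58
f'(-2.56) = 212.39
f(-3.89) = -724.87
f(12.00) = -64806.00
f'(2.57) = -254.35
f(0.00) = -6.00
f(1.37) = -30.40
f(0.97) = -15.21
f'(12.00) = -21312.00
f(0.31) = -6.63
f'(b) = -12*b^3 - 3*b^2 - 12*b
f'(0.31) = -4.37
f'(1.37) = -52.93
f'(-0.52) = 7.12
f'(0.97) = -25.41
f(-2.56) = -157.39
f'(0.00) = 0.00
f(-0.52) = -7.70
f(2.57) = -193.48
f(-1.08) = -15.82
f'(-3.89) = 707.65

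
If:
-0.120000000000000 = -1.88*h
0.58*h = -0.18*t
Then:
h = 0.06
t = -0.21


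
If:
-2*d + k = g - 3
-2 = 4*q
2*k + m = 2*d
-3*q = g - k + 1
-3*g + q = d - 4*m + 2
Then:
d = 5/4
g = 41/44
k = 19/44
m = 18/11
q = -1/2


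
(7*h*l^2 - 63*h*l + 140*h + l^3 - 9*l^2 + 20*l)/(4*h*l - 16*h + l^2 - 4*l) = (7*h*l - 35*h + l^2 - 5*l)/(4*h + l)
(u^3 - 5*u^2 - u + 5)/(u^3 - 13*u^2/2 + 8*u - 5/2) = 2*(u + 1)/(2*u - 1)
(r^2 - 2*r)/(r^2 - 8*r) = (r - 2)/(r - 8)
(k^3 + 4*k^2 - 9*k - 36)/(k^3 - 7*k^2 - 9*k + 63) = (k + 4)/(k - 7)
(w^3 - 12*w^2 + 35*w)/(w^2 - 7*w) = w - 5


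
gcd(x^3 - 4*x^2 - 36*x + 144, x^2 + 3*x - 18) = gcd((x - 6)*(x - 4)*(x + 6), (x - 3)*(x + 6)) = x + 6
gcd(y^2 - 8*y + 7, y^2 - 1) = y - 1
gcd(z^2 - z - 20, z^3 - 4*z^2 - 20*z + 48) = z + 4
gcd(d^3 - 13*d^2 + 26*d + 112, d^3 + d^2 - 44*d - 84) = d^2 - 5*d - 14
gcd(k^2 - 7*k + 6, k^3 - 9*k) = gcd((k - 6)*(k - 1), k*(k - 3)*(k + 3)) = 1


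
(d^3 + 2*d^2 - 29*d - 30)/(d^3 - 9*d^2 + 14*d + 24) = (d^2 + d - 30)/(d^2 - 10*d + 24)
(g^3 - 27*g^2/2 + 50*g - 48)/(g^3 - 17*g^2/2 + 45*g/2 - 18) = (g - 8)/(g - 3)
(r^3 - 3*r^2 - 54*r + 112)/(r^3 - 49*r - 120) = (r^2 + 5*r - 14)/(r^2 + 8*r + 15)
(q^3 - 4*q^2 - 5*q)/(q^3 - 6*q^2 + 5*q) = (q + 1)/(q - 1)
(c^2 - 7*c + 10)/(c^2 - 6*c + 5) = (c - 2)/(c - 1)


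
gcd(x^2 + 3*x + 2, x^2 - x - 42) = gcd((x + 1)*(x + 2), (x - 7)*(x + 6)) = 1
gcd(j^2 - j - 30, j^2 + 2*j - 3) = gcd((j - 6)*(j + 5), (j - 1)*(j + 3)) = 1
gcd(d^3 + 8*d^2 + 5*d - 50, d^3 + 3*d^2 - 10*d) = d^2 + 3*d - 10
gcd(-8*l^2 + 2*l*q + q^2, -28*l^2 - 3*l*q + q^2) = 4*l + q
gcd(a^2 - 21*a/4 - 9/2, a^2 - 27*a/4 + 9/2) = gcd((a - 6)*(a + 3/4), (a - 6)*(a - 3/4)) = a - 6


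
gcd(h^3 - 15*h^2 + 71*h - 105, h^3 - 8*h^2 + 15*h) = h^2 - 8*h + 15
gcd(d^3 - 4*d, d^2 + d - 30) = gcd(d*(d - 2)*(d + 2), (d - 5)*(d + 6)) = 1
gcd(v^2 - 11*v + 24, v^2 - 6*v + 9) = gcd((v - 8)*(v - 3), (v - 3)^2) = v - 3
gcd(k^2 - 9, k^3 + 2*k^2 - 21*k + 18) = k - 3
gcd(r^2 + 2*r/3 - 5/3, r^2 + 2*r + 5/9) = r + 5/3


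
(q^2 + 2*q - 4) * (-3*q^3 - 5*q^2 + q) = -3*q^5 - 11*q^4 + 3*q^3 + 22*q^2 - 4*q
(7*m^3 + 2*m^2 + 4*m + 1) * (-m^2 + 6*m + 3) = -7*m^5 + 40*m^4 + 29*m^3 + 29*m^2 + 18*m + 3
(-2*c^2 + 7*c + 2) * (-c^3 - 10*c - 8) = 2*c^5 - 7*c^4 + 18*c^3 - 54*c^2 - 76*c - 16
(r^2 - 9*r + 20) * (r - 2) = r^3 - 11*r^2 + 38*r - 40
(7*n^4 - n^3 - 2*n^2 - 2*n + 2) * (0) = 0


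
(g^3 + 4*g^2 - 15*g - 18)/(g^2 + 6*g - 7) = (g^3 + 4*g^2 - 15*g - 18)/(g^2 + 6*g - 7)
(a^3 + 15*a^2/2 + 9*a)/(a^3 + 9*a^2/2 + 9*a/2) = (a + 6)/(a + 3)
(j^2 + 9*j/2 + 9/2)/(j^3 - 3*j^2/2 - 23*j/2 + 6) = (2*j + 3)/(2*j^2 - 9*j + 4)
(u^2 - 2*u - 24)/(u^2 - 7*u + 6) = (u + 4)/(u - 1)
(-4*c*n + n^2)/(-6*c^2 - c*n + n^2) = n*(4*c - n)/(6*c^2 + c*n - n^2)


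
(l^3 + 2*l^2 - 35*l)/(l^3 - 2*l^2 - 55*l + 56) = l*(l - 5)/(l^2 - 9*l + 8)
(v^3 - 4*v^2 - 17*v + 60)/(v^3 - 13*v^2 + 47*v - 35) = (v^2 + v - 12)/(v^2 - 8*v + 7)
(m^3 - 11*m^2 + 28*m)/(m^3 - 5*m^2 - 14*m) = (m - 4)/(m + 2)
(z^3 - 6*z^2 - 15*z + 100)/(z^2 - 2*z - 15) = (z^2 - z - 20)/(z + 3)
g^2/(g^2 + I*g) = g/(g + I)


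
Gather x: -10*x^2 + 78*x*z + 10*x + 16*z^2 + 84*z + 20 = -10*x^2 + x*(78*z + 10) + 16*z^2 + 84*z + 20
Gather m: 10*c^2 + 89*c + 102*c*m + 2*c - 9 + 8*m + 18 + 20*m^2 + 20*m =10*c^2 + 91*c + 20*m^2 + m*(102*c + 28) + 9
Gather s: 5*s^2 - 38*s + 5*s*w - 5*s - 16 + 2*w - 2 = 5*s^2 + s*(5*w - 43) + 2*w - 18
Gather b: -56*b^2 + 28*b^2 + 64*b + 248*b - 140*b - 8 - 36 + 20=-28*b^2 + 172*b - 24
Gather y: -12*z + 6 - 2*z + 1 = 7 - 14*z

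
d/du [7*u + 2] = 7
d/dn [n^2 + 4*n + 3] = 2*n + 4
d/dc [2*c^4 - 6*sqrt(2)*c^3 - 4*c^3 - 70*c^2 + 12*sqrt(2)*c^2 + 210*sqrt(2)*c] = 8*c^3 - 18*sqrt(2)*c^2 - 12*c^2 - 140*c + 24*sqrt(2)*c + 210*sqrt(2)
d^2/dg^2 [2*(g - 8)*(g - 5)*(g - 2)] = 12*g - 60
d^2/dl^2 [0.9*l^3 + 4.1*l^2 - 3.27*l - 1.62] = 5.4*l + 8.2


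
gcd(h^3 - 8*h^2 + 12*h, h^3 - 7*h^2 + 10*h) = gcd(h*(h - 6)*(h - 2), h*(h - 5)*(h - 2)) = h^2 - 2*h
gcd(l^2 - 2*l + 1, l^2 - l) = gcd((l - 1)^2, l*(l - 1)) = l - 1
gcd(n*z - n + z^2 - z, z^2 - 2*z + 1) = z - 1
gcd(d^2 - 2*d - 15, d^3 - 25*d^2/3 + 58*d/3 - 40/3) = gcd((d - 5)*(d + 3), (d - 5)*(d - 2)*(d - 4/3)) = d - 5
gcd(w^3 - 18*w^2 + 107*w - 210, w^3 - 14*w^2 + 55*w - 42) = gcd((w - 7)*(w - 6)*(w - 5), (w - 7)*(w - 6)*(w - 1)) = w^2 - 13*w + 42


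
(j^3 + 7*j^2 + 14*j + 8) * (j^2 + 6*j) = j^5 + 13*j^4 + 56*j^3 + 92*j^2 + 48*j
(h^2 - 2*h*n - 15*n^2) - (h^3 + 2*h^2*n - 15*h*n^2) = -h^3 - 2*h^2*n + h^2 + 15*h*n^2 - 2*h*n - 15*n^2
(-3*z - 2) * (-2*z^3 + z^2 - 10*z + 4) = 6*z^4 + z^3 + 28*z^2 + 8*z - 8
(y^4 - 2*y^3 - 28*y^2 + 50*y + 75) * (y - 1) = y^5 - 3*y^4 - 26*y^3 + 78*y^2 + 25*y - 75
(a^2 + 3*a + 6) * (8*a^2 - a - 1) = 8*a^4 + 23*a^3 + 44*a^2 - 9*a - 6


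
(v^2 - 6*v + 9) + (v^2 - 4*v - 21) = 2*v^2 - 10*v - 12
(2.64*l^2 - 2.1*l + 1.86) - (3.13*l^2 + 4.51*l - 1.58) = -0.49*l^2 - 6.61*l + 3.44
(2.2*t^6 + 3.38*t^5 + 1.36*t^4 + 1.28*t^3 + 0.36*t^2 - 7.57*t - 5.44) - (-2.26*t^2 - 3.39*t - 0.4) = 2.2*t^6 + 3.38*t^5 + 1.36*t^4 + 1.28*t^3 + 2.62*t^2 - 4.18*t - 5.04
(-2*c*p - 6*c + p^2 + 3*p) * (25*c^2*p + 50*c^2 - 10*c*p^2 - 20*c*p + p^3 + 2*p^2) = -50*c^3*p^2 - 250*c^3*p - 300*c^3 + 45*c^2*p^3 + 225*c^2*p^2 + 270*c^2*p - 12*c*p^4 - 60*c*p^3 - 72*c*p^2 + p^5 + 5*p^4 + 6*p^3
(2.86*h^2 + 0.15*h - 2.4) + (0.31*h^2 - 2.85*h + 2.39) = 3.17*h^2 - 2.7*h - 0.00999999999999979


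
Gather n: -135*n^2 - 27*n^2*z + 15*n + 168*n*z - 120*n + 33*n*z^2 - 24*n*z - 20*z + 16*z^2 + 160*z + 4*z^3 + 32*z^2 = n^2*(-27*z - 135) + n*(33*z^2 + 144*z - 105) + 4*z^3 + 48*z^2 + 140*z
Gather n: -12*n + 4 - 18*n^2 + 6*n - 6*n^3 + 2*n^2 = -6*n^3 - 16*n^2 - 6*n + 4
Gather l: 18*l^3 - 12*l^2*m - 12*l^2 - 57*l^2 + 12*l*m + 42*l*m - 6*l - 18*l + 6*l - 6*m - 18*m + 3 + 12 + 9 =18*l^3 + l^2*(-12*m - 69) + l*(54*m - 18) - 24*m + 24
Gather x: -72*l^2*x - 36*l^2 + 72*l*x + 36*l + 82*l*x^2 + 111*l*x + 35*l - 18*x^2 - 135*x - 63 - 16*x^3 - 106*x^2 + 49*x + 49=-36*l^2 + 71*l - 16*x^3 + x^2*(82*l - 124) + x*(-72*l^2 + 183*l - 86) - 14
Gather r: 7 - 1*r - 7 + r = 0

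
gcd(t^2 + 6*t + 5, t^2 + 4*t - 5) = t + 5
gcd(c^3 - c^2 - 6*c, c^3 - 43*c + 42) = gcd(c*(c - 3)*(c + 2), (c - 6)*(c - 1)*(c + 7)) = 1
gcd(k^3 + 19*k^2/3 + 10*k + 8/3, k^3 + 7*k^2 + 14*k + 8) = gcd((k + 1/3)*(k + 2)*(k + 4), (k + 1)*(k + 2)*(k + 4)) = k^2 + 6*k + 8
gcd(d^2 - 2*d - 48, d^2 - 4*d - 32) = d - 8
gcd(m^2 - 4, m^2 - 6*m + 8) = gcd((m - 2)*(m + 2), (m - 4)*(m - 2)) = m - 2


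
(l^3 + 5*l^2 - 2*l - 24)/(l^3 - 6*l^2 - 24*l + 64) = (l + 3)/(l - 8)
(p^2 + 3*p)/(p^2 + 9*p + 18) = p/(p + 6)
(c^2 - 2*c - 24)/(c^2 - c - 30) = (c + 4)/(c + 5)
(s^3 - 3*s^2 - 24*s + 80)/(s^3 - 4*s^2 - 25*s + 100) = (s - 4)/(s - 5)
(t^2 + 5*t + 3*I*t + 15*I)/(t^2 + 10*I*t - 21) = (t + 5)/(t + 7*I)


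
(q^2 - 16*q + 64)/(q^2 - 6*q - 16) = (q - 8)/(q + 2)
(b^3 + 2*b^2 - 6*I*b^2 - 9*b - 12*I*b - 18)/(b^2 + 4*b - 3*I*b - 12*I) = (b^2 + b*(2 - 3*I) - 6*I)/(b + 4)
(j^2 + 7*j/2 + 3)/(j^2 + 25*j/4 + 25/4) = 2*(2*j^2 + 7*j + 6)/(4*j^2 + 25*j + 25)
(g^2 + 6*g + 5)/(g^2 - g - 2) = (g + 5)/(g - 2)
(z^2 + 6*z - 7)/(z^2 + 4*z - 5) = (z + 7)/(z + 5)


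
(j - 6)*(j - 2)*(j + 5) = j^3 - 3*j^2 - 28*j + 60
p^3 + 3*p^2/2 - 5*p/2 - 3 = (p - 3/2)*(p + 1)*(p + 2)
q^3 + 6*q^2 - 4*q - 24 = (q - 2)*(q + 2)*(q + 6)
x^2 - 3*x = x*(x - 3)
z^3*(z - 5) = z^4 - 5*z^3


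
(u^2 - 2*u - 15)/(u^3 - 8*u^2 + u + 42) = (u^2 - 2*u - 15)/(u^3 - 8*u^2 + u + 42)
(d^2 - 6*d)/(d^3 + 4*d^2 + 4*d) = (d - 6)/(d^2 + 4*d + 4)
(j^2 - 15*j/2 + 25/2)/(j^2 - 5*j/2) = (j - 5)/j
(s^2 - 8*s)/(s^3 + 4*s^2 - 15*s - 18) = s*(s - 8)/(s^3 + 4*s^2 - 15*s - 18)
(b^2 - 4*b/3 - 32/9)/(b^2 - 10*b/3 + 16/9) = (3*b + 4)/(3*b - 2)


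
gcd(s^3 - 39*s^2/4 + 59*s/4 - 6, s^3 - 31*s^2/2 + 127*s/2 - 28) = s - 8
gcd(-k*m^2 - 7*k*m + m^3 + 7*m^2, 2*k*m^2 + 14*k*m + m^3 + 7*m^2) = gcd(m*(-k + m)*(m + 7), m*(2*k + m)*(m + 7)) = m^2 + 7*m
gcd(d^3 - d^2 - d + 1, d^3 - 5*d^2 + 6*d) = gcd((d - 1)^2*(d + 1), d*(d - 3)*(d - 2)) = 1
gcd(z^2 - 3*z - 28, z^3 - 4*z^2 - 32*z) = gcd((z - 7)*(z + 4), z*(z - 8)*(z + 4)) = z + 4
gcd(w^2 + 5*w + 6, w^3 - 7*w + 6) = w + 3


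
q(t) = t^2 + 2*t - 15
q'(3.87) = 9.74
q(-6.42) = 13.38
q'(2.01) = 6.02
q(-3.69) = -8.76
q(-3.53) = -9.60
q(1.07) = -11.72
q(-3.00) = -12.00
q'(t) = 2*t + 2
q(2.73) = -2.09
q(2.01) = -6.94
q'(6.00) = 14.00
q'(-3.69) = -5.38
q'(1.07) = 4.14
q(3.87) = 7.72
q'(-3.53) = -5.06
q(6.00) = 33.00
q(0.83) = -12.65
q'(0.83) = 3.66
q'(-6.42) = -10.84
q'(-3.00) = -4.00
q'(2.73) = 7.46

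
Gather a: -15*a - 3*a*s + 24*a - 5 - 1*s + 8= a*(9 - 3*s) - s + 3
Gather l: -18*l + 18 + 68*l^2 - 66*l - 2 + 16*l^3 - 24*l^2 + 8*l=16*l^3 + 44*l^2 - 76*l + 16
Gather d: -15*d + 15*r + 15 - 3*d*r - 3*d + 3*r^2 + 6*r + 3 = d*(-3*r - 18) + 3*r^2 + 21*r + 18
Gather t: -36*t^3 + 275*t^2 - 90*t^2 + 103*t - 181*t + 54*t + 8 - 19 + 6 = -36*t^3 + 185*t^2 - 24*t - 5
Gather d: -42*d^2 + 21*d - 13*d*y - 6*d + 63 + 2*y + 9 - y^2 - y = -42*d^2 + d*(15 - 13*y) - y^2 + y + 72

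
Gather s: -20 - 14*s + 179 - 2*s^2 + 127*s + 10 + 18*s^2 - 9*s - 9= 16*s^2 + 104*s + 160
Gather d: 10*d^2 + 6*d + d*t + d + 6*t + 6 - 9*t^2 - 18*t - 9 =10*d^2 + d*(t + 7) - 9*t^2 - 12*t - 3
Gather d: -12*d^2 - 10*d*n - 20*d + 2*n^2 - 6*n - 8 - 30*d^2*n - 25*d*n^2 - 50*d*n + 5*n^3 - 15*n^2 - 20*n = d^2*(-30*n - 12) + d*(-25*n^2 - 60*n - 20) + 5*n^3 - 13*n^2 - 26*n - 8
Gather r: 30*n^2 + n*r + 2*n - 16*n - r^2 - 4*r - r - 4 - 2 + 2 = 30*n^2 - 14*n - r^2 + r*(n - 5) - 4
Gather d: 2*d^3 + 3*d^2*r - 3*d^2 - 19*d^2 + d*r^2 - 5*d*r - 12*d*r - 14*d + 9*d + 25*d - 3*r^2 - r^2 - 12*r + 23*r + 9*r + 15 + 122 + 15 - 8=2*d^3 + d^2*(3*r - 22) + d*(r^2 - 17*r + 20) - 4*r^2 + 20*r + 144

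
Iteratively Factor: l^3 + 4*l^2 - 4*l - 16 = (l + 2)*(l^2 + 2*l - 8) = (l - 2)*(l + 2)*(l + 4)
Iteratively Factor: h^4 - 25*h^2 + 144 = (h - 3)*(h^3 + 3*h^2 - 16*h - 48) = (h - 4)*(h - 3)*(h^2 + 7*h + 12) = (h - 4)*(h - 3)*(h + 3)*(h + 4)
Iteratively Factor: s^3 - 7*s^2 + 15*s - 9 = (s - 3)*(s^2 - 4*s + 3) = (s - 3)^2*(s - 1)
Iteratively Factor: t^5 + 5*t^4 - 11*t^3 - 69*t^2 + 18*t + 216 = (t - 3)*(t^4 + 8*t^3 + 13*t^2 - 30*t - 72) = (t - 3)*(t + 3)*(t^3 + 5*t^2 - 2*t - 24) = (t - 3)*(t + 3)*(t + 4)*(t^2 + t - 6) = (t - 3)*(t - 2)*(t + 3)*(t + 4)*(t + 3)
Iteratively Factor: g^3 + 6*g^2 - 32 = (g - 2)*(g^2 + 8*g + 16) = (g - 2)*(g + 4)*(g + 4)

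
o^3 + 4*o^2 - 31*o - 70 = (o - 5)*(o + 2)*(o + 7)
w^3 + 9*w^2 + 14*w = w*(w + 2)*(w + 7)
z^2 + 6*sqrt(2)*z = z*(z + 6*sqrt(2))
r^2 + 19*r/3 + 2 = (r + 1/3)*(r + 6)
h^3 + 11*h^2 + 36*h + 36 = (h + 2)*(h + 3)*(h + 6)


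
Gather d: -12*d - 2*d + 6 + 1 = 7 - 14*d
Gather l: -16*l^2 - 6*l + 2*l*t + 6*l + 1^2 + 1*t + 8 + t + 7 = -16*l^2 + 2*l*t + 2*t + 16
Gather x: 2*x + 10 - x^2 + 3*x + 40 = -x^2 + 5*x + 50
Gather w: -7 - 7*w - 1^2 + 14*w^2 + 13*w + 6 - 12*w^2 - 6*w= 2*w^2 - 2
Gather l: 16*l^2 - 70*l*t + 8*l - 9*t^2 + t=16*l^2 + l*(8 - 70*t) - 9*t^2 + t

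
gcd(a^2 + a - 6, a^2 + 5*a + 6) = a + 3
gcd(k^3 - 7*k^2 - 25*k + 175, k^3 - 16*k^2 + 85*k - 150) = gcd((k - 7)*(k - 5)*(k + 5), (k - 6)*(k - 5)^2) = k - 5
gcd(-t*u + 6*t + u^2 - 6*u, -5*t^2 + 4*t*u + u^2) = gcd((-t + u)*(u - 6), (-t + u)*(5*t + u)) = t - u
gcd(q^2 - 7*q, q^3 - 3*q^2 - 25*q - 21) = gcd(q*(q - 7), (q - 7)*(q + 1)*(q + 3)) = q - 7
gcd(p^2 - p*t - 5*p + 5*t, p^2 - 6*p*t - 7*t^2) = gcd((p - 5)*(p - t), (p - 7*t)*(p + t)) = 1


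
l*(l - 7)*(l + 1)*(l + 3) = l^4 - 3*l^3 - 25*l^2 - 21*l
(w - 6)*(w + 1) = w^2 - 5*w - 6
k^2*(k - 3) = k^3 - 3*k^2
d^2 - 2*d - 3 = (d - 3)*(d + 1)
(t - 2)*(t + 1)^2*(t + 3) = t^4 + 3*t^3 - 3*t^2 - 11*t - 6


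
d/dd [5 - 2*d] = -2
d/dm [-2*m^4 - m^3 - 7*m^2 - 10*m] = -8*m^3 - 3*m^2 - 14*m - 10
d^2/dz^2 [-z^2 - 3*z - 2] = -2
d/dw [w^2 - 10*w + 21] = 2*w - 10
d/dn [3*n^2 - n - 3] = 6*n - 1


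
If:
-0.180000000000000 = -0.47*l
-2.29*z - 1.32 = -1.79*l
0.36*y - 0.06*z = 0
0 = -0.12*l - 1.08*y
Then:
No Solution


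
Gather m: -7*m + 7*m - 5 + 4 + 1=0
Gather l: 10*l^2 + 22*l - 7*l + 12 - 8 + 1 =10*l^2 + 15*l + 5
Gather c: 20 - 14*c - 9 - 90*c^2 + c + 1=-90*c^2 - 13*c + 12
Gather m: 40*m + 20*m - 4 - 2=60*m - 6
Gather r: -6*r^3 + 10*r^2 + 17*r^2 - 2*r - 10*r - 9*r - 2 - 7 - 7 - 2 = -6*r^3 + 27*r^2 - 21*r - 18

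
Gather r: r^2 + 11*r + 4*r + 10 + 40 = r^2 + 15*r + 50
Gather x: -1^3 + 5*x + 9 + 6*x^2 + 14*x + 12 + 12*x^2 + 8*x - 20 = 18*x^2 + 27*x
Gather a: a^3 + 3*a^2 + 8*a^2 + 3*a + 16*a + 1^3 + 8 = a^3 + 11*a^2 + 19*a + 9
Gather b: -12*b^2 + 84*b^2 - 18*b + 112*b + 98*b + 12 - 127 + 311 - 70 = 72*b^2 + 192*b + 126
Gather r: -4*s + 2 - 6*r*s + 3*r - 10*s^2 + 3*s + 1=r*(3 - 6*s) - 10*s^2 - s + 3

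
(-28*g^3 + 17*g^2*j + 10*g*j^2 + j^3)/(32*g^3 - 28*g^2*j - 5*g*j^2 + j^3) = (-7*g - j)/(8*g - j)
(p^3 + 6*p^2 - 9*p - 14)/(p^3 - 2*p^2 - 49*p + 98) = (p + 1)/(p - 7)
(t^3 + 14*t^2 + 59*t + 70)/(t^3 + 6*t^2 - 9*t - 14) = (t^2 + 7*t + 10)/(t^2 - t - 2)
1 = 1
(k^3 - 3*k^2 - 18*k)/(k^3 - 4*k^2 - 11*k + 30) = k*(k - 6)/(k^2 - 7*k + 10)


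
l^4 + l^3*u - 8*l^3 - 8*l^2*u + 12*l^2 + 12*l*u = l*(l - 6)*(l - 2)*(l + u)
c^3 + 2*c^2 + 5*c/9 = c*(c + 1/3)*(c + 5/3)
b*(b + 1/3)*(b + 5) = b^3 + 16*b^2/3 + 5*b/3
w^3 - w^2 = w^2*(w - 1)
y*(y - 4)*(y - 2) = y^3 - 6*y^2 + 8*y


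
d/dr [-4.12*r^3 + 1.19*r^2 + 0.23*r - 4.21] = -12.36*r^2 + 2.38*r + 0.23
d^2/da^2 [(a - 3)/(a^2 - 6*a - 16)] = 2*(3*(3 - a)*(-a^2 + 6*a + 16) - 4*(a - 3)^3)/(-a^2 + 6*a + 16)^3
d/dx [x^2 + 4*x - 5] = 2*x + 4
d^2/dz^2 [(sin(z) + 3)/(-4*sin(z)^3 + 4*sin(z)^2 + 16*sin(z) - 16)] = (2*sin(z)^6 + 14*sin(z)^5 + 3*sin(z)^4 - 46*sin(z)^3 - 51*sin(z)^2 + 56*sin(z) + 76)/(2*(sin(z) - 2)^3*(sin(z) - 1)^2*(sin(z) + 2)^3)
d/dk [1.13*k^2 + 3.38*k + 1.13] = 2.26*k + 3.38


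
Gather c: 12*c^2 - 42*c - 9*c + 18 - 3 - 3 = 12*c^2 - 51*c + 12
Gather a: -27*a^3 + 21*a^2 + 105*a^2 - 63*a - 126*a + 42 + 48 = -27*a^3 + 126*a^2 - 189*a + 90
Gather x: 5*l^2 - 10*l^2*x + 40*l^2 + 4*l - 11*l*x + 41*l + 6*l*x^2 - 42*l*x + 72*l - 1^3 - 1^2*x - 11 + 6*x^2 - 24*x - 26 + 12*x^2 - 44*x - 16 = 45*l^2 + 117*l + x^2*(6*l + 18) + x*(-10*l^2 - 53*l - 69) - 54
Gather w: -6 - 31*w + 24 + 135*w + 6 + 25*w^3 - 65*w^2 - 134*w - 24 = 25*w^3 - 65*w^2 - 30*w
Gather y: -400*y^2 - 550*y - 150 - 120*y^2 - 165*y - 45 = -520*y^2 - 715*y - 195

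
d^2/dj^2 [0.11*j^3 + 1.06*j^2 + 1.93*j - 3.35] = 0.66*j + 2.12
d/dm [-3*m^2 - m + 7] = -6*m - 1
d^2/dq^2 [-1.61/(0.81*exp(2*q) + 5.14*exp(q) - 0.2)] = (-1.61*(1.62*exp(q) + 5.14)*(3.24*exp(q) + 10.28)*exp(q) + (5.2164*exp(q) + 8.2754)*(0.81*exp(2*q) + 5.14*exp(q) - 0.2))*exp(q)/(0.81*exp(2*q) + 5.14*exp(q) - 0.2)^3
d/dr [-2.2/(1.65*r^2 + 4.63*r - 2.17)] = (7.26*r + 10.186)/(1.65*r^2 + 4.63*r - 2.17)^2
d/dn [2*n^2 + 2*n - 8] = 4*n + 2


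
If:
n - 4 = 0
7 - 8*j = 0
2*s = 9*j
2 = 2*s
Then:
No Solution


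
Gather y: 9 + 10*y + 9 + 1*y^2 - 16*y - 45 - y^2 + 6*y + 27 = 0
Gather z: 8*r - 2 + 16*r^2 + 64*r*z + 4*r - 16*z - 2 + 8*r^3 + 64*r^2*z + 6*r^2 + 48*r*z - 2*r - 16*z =8*r^3 + 22*r^2 + 10*r + z*(64*r^2 + 112*r - 32) - 4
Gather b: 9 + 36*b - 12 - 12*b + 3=24*b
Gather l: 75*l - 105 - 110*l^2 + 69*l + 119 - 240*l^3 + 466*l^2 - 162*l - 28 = -240*l^3 + 356*l^2 - 18*l - 14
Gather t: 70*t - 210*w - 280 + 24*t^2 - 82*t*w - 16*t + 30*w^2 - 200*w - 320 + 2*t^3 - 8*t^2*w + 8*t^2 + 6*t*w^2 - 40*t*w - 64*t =2*t^3 + t^2*(32 - 8*w) + t*(6*w^2 - 122*w - 10) + 30*w^2 - 410*w - 600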